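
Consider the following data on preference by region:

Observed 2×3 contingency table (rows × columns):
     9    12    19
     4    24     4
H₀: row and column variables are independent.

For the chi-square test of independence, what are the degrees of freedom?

df = (r−1)(c−1) = (2−1)·(3−1) = 2

degrees of freedom = 2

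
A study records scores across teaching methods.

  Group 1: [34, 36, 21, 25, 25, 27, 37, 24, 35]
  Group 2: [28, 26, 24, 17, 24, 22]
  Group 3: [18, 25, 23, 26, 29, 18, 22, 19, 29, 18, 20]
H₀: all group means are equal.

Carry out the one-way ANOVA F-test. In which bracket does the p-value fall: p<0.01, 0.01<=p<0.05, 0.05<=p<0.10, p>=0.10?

p-value bracket: 0.01<=p<0.05

Group means [29.33, 23.50, 22.45], grand mean 25.077
SSB = Σnᵢ(x̄ᵢ−x̄)² = 253.619; SSW = ΣΣ(x−x̄ᵢ)² = 552.227
MSB = 253.619/2 = 126.8094; MSW = 552.227/23 = 24.0099
F = MSB/MSW = 5.2816
df = (2, 23)
p-value (upper-tail) = 0.01296
→ bracket: 0.01<=p<0.05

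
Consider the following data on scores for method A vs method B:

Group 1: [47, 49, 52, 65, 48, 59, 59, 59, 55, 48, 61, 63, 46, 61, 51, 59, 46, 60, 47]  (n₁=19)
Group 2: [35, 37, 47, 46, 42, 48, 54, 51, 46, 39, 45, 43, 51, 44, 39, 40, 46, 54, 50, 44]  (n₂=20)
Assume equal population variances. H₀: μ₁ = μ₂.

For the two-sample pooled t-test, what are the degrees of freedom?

degrees of freedom = 37

df = n₁ + n₂ − 2 = 19 + 20 − 2 = 37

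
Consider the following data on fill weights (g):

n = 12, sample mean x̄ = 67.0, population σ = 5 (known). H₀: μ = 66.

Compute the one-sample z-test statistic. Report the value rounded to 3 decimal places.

test statistic = 0.693

SE = σ/√n = 5/√12 = 1.4434
z = (x̄−μ₀)/SE = (67.0−66)/1.4434 = 0.6928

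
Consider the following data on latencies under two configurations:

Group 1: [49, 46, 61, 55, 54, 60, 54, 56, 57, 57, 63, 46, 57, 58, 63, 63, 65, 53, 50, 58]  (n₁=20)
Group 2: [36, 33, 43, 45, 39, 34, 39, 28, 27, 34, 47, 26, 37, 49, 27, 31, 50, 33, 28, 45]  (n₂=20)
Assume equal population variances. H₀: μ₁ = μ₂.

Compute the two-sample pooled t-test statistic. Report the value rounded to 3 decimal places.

x̄₁=56.250, s₁=5.533, n₁=20
x̄₂=36.550, s₂=7.783, n₂=20
s_p² = [19·5.533² + 19·7.783²]/38 = 45.5974
SE = √(s_p²·(1/20+1/20)) = 2.1354
t = (56.250−36.550)/2.1354 = 9.2256
df = 38

test statistic = 9.226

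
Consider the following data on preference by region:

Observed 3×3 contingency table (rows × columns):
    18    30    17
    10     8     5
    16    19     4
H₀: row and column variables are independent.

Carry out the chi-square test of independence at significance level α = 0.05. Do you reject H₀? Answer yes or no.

Row totals [65, 23, 39], col totals [44, 57, 26], n=127
χ² = (18−22.52)²/22.52 + (30−29.17)²/29.17 + (17−13.31)²/13.31 + (10−7.97)²/7.97 + (8−10.32)²/10.32 + (5−4.71)²/4.71 + (16−13.51)²/13.51 + (19−17.50)²/17.50 + (4−7.98)²/7.98 = 5.5882
df = 4
p-value (upper-tail) = 0.23208
At α=0.05: p ≥ α → fail to reject H₀

reject H₀: no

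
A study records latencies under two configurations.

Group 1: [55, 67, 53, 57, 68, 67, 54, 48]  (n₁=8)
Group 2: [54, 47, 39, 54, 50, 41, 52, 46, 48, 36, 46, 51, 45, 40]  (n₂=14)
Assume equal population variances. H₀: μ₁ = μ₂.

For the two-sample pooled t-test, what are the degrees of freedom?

degrees of freedom = 20

df = n₁ + n₂ − 2 = 8 + 14 − 2 = 20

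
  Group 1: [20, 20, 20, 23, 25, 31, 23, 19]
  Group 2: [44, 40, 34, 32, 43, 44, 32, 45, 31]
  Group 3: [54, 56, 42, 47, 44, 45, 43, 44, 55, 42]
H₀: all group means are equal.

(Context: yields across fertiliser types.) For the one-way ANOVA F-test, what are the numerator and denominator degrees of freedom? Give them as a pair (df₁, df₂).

k = 3 groups, N = 27 total
df = (k−1, N−k) = (3−1, 27−3) = (2, 24)

degrees of freedom = [2, 24]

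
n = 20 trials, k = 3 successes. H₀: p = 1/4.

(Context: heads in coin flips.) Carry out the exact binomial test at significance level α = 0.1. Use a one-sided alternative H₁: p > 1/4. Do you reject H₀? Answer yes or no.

Exact binomial: n=20, k=3, p₀=1/4=0.2500
P(X≥3) from Σ C(n,i)·p₀^i·(1−p₀)^(n−i)
p-value (one-sided, H₁ greater) = 0.90874
At α=0.1: p ≥ α → fail to reject H₀

reject H₀: no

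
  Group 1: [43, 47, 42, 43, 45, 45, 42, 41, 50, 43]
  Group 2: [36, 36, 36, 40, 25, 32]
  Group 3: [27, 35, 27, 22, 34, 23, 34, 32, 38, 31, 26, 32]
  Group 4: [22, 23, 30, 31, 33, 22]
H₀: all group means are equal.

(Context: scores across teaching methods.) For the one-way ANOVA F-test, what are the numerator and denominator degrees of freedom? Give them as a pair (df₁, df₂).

k = 4 groups, N = 34 total
df = (k−1, N−k) = (4−1, 34−4) = (3, 30)

degrees of freedom = [3, 30]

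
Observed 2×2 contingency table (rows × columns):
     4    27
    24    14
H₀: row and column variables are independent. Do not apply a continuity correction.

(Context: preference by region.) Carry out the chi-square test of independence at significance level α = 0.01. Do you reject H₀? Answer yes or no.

Row totals [31, 38], col totals [28, 41], n=69
χ² = (4−12.58)²/12.58 + (27−18.42)²/18.42 + (24−15.42)²/15.42 + (14−22.58)²/22.58 = 17.8816
df = 1
p-value (upper-tail) = 0.00002
At α=0.01: p < α → reject H₀

reject H₀: yes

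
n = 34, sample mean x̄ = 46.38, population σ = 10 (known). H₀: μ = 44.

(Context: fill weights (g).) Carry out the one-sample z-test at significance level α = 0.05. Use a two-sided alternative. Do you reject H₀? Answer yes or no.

reject H₀: no

SE = σ/√n = 10/√34 = 1.7150
z = (x̄−μ₀)/SE = (46.38−44)/1.7150 = 1.3878
p-value (two-sided) = 0.16521
At α=0.05: p ≥ α → fail to reject H₀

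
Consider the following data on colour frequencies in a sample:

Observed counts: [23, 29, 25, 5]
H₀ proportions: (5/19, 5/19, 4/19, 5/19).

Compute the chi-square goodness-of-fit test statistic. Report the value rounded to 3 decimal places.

n = 82; E_i = n·p_i = [21.58, 21.58, 17.26, 21.58]
χ² = (23−21.58)²/21.58 + (29−21.58)²/21.58 + (25−17.26)²/17.26 + (5−21.58)²/21.58 = 18.8506
df = 3

test statistic = 18.851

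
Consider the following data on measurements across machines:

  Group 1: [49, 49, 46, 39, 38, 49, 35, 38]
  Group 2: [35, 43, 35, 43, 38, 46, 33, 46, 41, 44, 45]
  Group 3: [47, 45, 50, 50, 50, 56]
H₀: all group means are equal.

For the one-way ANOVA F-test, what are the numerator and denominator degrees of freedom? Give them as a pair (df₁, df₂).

degrees of freedom = [2, 22]

k = 3 groups, N = 25 total
df = (k−1, N−k) = (3−1, 25−3) = (2, 22)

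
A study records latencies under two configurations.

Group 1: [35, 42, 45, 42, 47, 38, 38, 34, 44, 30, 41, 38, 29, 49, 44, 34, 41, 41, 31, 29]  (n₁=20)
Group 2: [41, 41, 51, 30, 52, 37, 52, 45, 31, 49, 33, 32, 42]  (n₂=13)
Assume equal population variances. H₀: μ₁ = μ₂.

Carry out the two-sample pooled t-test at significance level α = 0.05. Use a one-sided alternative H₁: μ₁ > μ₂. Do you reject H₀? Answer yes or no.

reject H₀: no

x̄₁=38.600, s₁=6.030, n₁=20
x̄₂=41.231, s₂=8.187, n₂=13
s_p² = [19·6.030² + 12·8.187²]/31 = 48.2293
SE = √(s_p²·(1/20+1/13)) = 2.4741
t = (38.600−41.231)/2.4741 = -1.0633
df = 31
p-value (one-sided, H₁ greater) = 0.85207
At α=0.05: p ≥ α → fail to reject H₀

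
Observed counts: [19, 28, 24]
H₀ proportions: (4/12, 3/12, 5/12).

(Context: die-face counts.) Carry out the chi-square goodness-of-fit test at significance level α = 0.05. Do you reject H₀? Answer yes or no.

reject H₀: yes

n = 71; E_i = n·p_i = [23.67, 17.75, 29.58]
χ² = (19−23.67)²/23.67 + (28−17.75)²/17.75 + (24−29.58)²/29.58 = 7.8930
df = 2
p-value (upper-tail) = 0.01932
At α=0.05: p < α → reject H₀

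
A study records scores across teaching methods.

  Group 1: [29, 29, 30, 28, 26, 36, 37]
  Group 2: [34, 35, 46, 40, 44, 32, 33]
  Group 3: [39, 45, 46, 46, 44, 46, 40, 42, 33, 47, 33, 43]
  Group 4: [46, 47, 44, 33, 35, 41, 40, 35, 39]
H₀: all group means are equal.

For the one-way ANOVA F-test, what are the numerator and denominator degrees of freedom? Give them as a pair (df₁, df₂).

degrees of freedom = [3, 31]

k = 4 groups, N = 35 total
df = (k−1, N−k) = (4−1, 35−4) = (3, 31)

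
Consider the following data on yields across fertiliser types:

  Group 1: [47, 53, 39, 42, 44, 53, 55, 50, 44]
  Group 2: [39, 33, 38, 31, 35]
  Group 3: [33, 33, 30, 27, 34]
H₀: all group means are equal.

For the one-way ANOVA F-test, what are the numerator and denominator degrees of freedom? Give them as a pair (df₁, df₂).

degrees of freedom = [2, 16]

k = 3 groups, N = 19 total
df = (k−1, N−k) = (3−1, 19−3) = (2, 16)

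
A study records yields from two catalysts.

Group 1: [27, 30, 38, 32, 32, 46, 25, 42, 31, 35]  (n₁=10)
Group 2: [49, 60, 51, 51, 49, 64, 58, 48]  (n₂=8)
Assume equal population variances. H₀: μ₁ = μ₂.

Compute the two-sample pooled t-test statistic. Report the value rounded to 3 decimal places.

test statistic = -6.634

x̄₁=33.800, s₁=6.563, n₁=10
x̄₂=53.750, s₂=6.042, n₂=8
s_p² = [9·6.563² + 7·6.042²]/16 = 40.1938
SE = √(s_p²·(1/10+1/8)) = 3.0073
t = (33.800−53.750)/3.0073 = -6.6340
df = 16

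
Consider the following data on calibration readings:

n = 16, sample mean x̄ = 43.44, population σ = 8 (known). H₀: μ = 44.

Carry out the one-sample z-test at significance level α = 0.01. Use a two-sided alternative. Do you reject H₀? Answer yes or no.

SE = σ/√n = 8/√16 = 2.0000
z = (x̄−μ₀)/SE = (43.44−44)/2.0000 = -0.2800
p-value (two-sided) = 0.77948
At α=0.01: p ≥ α → fail to reject H₀

reject H₀: no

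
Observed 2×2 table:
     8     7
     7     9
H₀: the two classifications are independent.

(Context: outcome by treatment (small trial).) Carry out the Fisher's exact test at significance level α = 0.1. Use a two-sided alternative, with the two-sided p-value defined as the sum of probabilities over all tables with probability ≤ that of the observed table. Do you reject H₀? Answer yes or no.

reject H₀: no

Margins: r₁=15, r₂=16, c₁=15, c₂=16, n=31
p_obs = C(15,8)·C(16,7)/C(31,15); sum pmf over tables with pmf ≤ p_obs
p-value (two-sided) = 0.72443
At α=0.1: p ≥ α → fail to reject H₀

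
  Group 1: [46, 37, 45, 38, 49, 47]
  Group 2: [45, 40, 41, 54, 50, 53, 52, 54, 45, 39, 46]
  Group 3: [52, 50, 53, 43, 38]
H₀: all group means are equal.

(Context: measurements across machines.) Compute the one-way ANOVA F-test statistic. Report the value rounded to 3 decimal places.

test statistic = 0.835

Group means [43.67, 47.18, 47.20], grand mean 46.227
SSB = Σnᵢ(x̄ᵢ−x̄)² = 54.094; SSW = ΣΣ(x−x̄ᵢ)² = 615.770
MSB = 54.094/2 = 27.0470; MSW = 615.770/19 = 32.4089
F = MSB/MSW = 0.8346
df = (2, 19)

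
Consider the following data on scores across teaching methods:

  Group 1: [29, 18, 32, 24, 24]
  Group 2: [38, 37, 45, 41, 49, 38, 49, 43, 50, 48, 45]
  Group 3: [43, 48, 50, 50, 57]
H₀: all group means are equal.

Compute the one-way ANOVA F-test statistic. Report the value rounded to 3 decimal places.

Group means [25.40, 43.91, 49.60], grand mean 40.857
SSB = Σnᵢ(x̄ᵢ−x̄)² = 1679.262; SSW = ΣΣ(x−x̄ᵢ)² = 451.309
MSB = 1679.262/2 = 839.6312; MSW = 451.309/18 = 25.0727
F = MSB/MSW = 33.4878
df = (2, 18)

test statistic = 33.488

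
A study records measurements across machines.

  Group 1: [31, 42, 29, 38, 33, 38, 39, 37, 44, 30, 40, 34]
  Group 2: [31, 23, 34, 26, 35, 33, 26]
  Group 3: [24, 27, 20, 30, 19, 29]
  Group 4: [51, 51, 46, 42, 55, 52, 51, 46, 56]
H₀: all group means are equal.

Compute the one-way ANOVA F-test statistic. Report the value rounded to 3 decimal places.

Group means [36.25, 29.71, 24.83, 50.00], grand mean 36.529
SSB = Σnᵢ(x̄ᵢ−x̄)² = 2779.959; SSW = ΣΣ(x−x̄ᵢ)² = 658.512
MSB = 2779.959/3 = 926.6529; MSW = 658.512/30 = 21.9504
F = MSB/MSW = 42.2158
df = (3, 30)

test statistic = 42.216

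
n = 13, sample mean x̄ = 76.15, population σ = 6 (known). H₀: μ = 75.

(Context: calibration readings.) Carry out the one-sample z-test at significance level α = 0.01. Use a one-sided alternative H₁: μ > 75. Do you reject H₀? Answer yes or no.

reject H₀: no

SE = σ/√n = 6/√13 = 1.6641
z = (x̄−μ₀)/SE = (76.15−75)/1.6641 = 0.6911
p-value (one-sided, H₁ greater) = 0.24476
At α=0.01: p ≥ α → fail to reject H₀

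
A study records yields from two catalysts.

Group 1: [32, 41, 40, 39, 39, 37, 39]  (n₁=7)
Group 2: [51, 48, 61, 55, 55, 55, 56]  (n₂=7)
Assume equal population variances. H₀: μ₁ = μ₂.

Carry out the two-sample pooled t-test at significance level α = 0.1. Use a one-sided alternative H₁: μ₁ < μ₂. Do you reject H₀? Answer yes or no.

reject H₀: yes

x̄₁=38.143, s₁=2.968, n₁=7
x̄₂=54.429, s₂=4.077, n₂=7
s_p² = [6·2.968² + 6·4.077²]/12 = 12.7143
SE = √(s_p²·(1/7+1/7)) = 1.9060
t = (38.143−54.429)/1.9060 = -8.5447
df = 12
p-value (one-sided, H₁ less) = 0.00000
At α=0.1: p < α → reject H₀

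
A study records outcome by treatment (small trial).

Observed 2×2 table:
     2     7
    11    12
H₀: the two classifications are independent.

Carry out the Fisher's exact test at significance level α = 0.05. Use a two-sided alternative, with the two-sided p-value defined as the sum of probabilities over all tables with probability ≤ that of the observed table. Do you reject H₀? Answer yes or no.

reject H₀: no

Margins: r₁=9, r₂=23, c₁=13, c₂=19, n=32
p_obs = C(9,2)·C(23,11)/C(32,13); sum pmf over tables with pmf ≤ p_obs
p-value (two-sided) = 0.24909
At α=0.05: p ≥ α → fail to reject H₀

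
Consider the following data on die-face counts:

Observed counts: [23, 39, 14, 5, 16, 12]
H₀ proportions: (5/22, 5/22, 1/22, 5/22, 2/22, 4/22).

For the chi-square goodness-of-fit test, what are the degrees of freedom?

degrees of freedom = 5

df = k − 1 = 6 − 1 = 5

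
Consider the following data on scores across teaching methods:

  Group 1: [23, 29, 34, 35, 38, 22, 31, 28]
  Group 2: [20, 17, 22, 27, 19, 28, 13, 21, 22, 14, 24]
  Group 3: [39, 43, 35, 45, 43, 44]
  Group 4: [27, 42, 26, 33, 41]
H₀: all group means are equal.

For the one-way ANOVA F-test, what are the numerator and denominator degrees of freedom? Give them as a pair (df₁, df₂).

degrees of freedom = [3, 26]

k = 4 groups, N = 30 total
df = (k−1, N−k) = (4−1, 30−4) = (3, 26)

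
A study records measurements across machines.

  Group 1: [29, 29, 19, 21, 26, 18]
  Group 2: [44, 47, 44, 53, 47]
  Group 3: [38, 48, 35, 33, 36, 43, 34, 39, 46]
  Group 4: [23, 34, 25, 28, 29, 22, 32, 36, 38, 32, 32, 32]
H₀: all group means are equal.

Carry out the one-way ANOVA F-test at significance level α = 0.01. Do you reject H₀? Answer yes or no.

reject H₀: yes

Group means [23.67, 47.00, 39.11, 30.25], grand mean 34.125
SSB = Σnᵢ(x̄ᵢ−x̄)² = 1889.028; SSW = ΣΣ(x−x̄ᵢ)² = 684.472
MSB = 1889.028/3 = 629.6759; MSW = 684.472/28 = 24.4454
F = MSB/MSW = 25.7584
df = (3, 28)
p-value (upper-tail) = 0.00000
At α=0.01: p < α → reject H₀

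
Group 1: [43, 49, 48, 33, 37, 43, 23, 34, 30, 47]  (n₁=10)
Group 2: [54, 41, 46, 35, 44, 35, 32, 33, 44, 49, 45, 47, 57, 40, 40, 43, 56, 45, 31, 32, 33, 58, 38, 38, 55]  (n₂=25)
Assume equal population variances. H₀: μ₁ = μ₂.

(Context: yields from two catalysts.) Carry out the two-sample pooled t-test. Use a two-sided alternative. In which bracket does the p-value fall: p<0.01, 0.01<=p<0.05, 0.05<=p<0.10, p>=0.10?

x̄₁=38.700, s₁=8.680, n₁=10
x̄₂=42.840, s₂=8.444, n₂=25
s_p² = [9·8.680² + 24·8.444²]/33 = 72.4079
SE = √(s_p²·(1/10+1/25)) = 3.1839
t = (38.700−42.840)/3.1839 = -1.3003
df = 33
p-value (two-sided) = 0.20251
→ bracket: p>=0.10

p-value bracket: p>=0.10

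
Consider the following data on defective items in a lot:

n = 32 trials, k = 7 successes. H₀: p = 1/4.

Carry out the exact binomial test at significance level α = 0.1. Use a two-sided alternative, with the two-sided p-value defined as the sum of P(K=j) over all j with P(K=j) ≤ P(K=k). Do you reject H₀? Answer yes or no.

reject H₀: no

Exact binomial: n=32, k=7, p₀=1/4=0.2500
P(X=j) = C(n,j)·p₀^j·(1−p₀)^(n−j); p = Σ P(X=j) over j with P(X=j) ≤ P(X=7)
p-value (two-sided) = 0.83896
At α=0.1: p ≥ α → fail to reject H₀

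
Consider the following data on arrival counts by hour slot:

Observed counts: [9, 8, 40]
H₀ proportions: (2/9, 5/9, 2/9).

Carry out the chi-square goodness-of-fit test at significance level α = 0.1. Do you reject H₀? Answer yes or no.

reject H₀: yes

n = 57; E_i = n·p_i = [12.67, 31.67, 12.67]
χ² = (9−12.67)²/12.67 + (8−31.67)²/31.67 + (40−12.67)²/12.67 = 77.7316
df = 2
p-value (upper-tail) = 0.00000
At α=0.1: p < α → reject H₀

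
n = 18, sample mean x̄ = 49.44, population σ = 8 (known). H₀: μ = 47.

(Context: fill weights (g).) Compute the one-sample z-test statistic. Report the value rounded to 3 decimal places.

test statistic = 1.294

SE = σ/√n = 8/√18 = 1.8856
z = (x̄−μ₀)/SE = (49.44−47)/1.8856 = 1.2940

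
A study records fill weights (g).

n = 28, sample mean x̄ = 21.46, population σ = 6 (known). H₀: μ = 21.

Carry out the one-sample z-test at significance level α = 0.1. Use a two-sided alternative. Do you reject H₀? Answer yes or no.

SE = σ/√n = 6/√28 = 1.1339
z = (x̄−μ₀)/SE = (21.46−21)/1.1339 = 0.4057
p-value (two-sided) = 0.68498
At α=0.1: p ≥ α → fail to reject H₀

reject H₀: no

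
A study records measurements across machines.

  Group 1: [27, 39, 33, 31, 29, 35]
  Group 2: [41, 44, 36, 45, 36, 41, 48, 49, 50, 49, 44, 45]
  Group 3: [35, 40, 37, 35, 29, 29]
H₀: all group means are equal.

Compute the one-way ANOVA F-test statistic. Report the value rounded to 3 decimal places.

test statistic = 16.781

Group means [32.33, 44.00, 34.17], grand mean 38.625
SSB = Σnᵢ(x̄ᵢ−x̄)² = 703.458; SSW = ΣΣ(x−x̄ᵢ)² = 440.167
MSB = 703.458/2 = 351.7292; MSW = 440.167/21 = 20.9603
F = MSB/MSW = 16.7807
df = (2, 21)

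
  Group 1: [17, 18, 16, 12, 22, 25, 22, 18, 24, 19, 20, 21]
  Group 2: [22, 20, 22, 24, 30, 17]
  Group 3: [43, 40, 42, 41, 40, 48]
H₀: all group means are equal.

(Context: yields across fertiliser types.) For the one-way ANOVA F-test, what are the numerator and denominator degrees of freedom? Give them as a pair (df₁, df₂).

degrees of freedom = [2, 21]

k = 3 groups, N = 24 total
df = (k−1, N−k) = (3−1, 24−3) = (2, 21)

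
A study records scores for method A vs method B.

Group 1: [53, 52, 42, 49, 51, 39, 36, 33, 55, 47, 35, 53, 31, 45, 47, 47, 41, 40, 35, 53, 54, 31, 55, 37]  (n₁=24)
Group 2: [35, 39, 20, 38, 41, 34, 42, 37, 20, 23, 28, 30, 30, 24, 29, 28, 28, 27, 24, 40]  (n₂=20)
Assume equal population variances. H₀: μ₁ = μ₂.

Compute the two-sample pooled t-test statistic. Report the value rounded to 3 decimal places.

test statistic = 5.757

x̄₁=44.208, s₁=8.177, n₁=24
x̄₂=30.850, s₂=6.991, n₂=20
s_p² = [23·8.177² + 19·6.991²]/42 = 58.7264
SE = √(s_p²·(1/24+1/20)) = 2.3202
t = (44.208−30.850)/2.3202 = 5.7574
df = 42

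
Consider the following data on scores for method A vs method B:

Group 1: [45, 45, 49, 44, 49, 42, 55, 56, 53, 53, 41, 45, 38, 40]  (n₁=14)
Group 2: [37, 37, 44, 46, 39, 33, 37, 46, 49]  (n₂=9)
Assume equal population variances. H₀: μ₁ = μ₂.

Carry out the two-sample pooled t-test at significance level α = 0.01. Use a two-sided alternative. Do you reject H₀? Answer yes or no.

x̄₁=46.786, s₁=5.794, n₁=14
x̄₂=40.889, s₂=5.465, n₂=9
s_p² = [13·5.794² + 8·5.465²]/21 = 32.1546
SE = √(s_p²·(1/14+1/9)) = 2.4227
t = (46.786−40.889)/2.4227 = 2.4340
df = 21
p-value (two-sided) = 0.02395
At α=0.01: p ≥ α → fail to reject H₀

reject H₀: no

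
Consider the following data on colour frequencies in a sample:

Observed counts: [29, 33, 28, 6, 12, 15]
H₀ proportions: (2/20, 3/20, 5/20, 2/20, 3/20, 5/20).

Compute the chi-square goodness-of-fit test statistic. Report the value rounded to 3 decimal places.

test statistic = 47.943

n = 123; E_i = n·p_i = [12.30, 18.45, 30.75, 12.30, 18.45, 30.75]
χ² = (29−12.30)²/12.30 + (33−18.45)²/18.45 + (28−30.75)²/30.75 + (6−12.30)²/12.30 + (12−18.45)²/18.45 + (15−30.75)²/30.75 = 47.9431
df = 5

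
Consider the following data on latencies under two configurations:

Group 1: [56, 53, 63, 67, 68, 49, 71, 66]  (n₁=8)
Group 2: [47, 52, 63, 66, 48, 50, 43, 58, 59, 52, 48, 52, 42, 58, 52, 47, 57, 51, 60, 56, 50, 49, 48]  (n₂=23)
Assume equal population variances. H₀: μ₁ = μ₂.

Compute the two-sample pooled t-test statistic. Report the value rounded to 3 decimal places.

x̄₁=61.625, s₁=7.963, n₁=8
x̄₂=52.522, s₂=6.156, n₂=23
s_p² = [7·7.963² + 22·6.156²]/29 = 44.0557
SE = √(s_p²·(1/8+1/23)) = 2.7244
t = (61.625−52.522)/2.7244 = 3.3414
df = 29

test statistic = 3.341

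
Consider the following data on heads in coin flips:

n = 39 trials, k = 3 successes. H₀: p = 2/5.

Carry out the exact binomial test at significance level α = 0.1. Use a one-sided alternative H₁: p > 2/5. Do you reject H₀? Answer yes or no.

reject H₀: no

Exact binomial: n=39, k=3, p₀=2/5=0.4000
P(X≥3) from Σ C(n,i)·p₀^i·(1−p₀)^(n−i)
p-value (one-sided, H₁ greater) = 1.00000
At α=0.1: p ≥ α → fail to reject H₀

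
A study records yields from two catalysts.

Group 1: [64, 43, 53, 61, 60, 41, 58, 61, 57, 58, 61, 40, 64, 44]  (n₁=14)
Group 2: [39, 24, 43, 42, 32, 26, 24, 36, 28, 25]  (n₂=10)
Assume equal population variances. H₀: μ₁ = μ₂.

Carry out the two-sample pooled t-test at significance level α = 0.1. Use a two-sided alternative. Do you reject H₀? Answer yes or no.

reject H₀: yes

x̄₁=54.643, s₁=8.793, n₁=14
x̄₂=31.900, s₂=7.564, n₂=10
s_p² = [13·8.793² + 9·7.564²]/22 = 69.0961
SE = √(s_p²·(1/14+1/10)) = 3.4417
t = (54.643−31.900)/3.4417 = 6.6081
df = 22
p-value (two-sided) = 0.00000
At α=0.1: p < α → reject H₀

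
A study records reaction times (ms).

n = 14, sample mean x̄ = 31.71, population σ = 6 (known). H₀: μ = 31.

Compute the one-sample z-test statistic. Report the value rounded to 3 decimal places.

test statistic = 0.443

SE = σ/√n = 6/√14 = 1.6036
z = (x̄−μ₀)/SE = (31.71−31)/1.6036 = 0.4428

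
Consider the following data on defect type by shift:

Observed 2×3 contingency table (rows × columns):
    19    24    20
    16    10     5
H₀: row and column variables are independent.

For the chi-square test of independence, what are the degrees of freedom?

df = (r−1)(c−1) = (2−1)·(3−1) = 2

degrees of freedom = 2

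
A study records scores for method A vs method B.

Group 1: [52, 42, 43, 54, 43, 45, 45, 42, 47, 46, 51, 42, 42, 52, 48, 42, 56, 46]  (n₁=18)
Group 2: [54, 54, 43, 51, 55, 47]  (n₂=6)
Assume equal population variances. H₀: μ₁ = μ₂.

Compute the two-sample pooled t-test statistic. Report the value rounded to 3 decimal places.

test statistic = -1.879

x̄₁=46.556, s₁=4.605, n₁=18
x̄₂=50.667, s₂=4.761, n₂=6
s_p² = [17·4.605² + 5·4.761²]/22 = 21.5354
SE = √(s_p²·(1/18+1/6)) = 2.1876
t = (46.556−50.667)/2.1876 = -1.8793
df = 22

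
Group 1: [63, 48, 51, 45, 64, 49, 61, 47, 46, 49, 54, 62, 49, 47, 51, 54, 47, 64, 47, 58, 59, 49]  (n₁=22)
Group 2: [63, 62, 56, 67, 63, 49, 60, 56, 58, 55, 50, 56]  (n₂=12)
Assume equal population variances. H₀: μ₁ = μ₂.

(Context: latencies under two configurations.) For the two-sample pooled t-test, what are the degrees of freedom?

degrees of freedom = 32

df = n₁ + n₂ − 2 = 22 + 12 − 2 = 32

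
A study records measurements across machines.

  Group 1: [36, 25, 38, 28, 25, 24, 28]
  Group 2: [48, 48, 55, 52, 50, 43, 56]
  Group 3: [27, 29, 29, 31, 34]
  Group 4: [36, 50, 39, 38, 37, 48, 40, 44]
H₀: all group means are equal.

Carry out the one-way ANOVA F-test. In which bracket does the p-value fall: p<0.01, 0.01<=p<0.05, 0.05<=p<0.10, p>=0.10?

Group means [29.14, 50.29, 30.00, 41.50], grand mean 38.444
SSB = Σnᵢ(x̄ᵢ−x̄)² = 2018.381; SSW = ΣΣ(x−x̄ᵢ)² = 530.286
MSB = 2018.381/3 = 672.7937; MSW = 530.286/23 = 23.0559
F = MSB/MSW = 29.1810
df = (3, 23)
p-value (upper-tail) = 0.00000
→ bracket: p<0.01

p-value bracket: p<0.01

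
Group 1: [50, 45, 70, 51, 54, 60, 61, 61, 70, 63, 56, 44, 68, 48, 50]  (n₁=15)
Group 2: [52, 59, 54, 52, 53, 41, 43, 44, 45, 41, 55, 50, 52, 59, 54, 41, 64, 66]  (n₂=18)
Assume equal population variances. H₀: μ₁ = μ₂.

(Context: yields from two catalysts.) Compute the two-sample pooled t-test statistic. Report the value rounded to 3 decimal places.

x̄₁=56.733, s₁=8.754, n₁=15
x̄₂=51.389, s₂=7.709, n₂=18
s_p² = [14·8.754² + 17·7.709²]/31 = 67.2004
SE = √(s_p²·(1/15+1/18)) = 2.8659
t = (56.733−51.389)/2.8659 = 1.8648
df = 31

test statistic = 1.865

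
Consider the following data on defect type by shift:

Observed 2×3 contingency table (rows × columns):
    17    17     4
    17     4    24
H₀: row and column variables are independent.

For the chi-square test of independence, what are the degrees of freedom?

df = (r−1)(c−1) = (2−1)·(3−1) = 2

degrees of freedom = 2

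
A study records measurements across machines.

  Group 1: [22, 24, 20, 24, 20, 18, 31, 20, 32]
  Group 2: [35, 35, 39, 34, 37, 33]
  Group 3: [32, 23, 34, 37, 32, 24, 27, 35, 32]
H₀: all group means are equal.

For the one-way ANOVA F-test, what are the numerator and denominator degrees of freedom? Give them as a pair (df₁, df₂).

degrees of freedom = [2, 21]

k = 3 groups, N = 24 total
df = (k−1, N−k) = (3−1, 24−3) = (2, 21)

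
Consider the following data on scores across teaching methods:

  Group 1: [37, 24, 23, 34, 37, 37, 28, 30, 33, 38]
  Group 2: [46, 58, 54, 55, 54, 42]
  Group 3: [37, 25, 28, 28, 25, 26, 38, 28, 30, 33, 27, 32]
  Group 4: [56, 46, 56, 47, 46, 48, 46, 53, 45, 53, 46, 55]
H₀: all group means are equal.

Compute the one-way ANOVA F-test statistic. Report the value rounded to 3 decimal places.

test statistic = 51.012

Group means [32.10, 51.50, 29.75, 49.75], grand mean 39.600
SSB = Σnᵢ(x̄ᵢ−x̄)² = 3812.700; SSW = ΣΣ(x−x̄ᵢ)² = 896.900
MSB = 3812.700/3 = 1270.9000; MSW = 896.900/36 = 24.9139
F = MSB/MSW = 51.0117
df = (3, 36)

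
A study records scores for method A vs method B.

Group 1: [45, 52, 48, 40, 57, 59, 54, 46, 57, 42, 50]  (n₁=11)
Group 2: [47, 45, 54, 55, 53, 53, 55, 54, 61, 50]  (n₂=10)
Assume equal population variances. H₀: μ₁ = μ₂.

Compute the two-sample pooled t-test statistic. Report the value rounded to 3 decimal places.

x̄₁=50.000, s₁=6.387, n₁=11
x̄₂=52.700, s₂=4.498, n₂=10
s_p² = [10·6.387² + 9·4.498²]/19 = 31.0579
SE = √(s_p²·(1/11+1/10)) = 2.4350
t = (50.000−52.700)/2.4350 = -1.1088
df = 19

test statistic = -1.109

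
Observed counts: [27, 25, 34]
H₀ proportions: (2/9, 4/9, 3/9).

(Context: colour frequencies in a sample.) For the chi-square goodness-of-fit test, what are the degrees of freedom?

degrees of freedom = 2

df = k − 1 = 3 − 1 = 2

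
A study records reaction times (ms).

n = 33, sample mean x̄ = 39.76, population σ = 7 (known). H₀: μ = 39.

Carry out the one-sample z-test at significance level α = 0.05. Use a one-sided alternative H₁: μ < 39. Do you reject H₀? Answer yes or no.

SE = σ/√n = 7/√33 = 1.2185
z = (x̄−μ₀)/SE = (39.76−39)/1.2185 = 0.6237
p-value (one-sided, H₁ less) = 0.73359
At α=0.05: p ≥ α → fail to reject H₀

reject H₀: no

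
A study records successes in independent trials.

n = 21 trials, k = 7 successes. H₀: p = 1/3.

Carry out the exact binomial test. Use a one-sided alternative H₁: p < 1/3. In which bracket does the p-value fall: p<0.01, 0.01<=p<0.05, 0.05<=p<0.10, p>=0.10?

Exact binomial: n=21, k=7, p₀=1/3=0.3333
P(X≤7) from Σ C(n,i)·p₀^i·(1−p₀)^(n−i)
p-value (one-sided, H₁ less) = 0.60076
→ bracket: p>=0.10

p-value bracket: p>=0.10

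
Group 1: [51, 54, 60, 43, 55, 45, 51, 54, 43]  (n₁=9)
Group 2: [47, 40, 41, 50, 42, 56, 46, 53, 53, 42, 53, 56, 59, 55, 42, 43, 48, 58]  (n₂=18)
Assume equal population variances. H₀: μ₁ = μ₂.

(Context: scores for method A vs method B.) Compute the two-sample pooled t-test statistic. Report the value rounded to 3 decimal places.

test statistic = 0.607

x̄₁=50.667, s₁=5.895, n₁=9
x̄₂=49.111, s₂=6.443, n₂=18
s_p² = [8·5.895² + 17·6.443²]/25 = 39.3511
SE = √(s_p²·(1/9+1/18)) = 2.5610
t = (50.667−49.111)/2.5610 = 0.6074
df = 25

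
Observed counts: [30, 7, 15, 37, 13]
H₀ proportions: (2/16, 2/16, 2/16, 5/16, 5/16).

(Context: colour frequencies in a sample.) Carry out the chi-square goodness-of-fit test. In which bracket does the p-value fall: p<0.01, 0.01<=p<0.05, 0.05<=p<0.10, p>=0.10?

n = 102; E_i = n·p_i = [12.75, 12.75, 12.75, 31.88, 31.88]
χ² = (30−12.75)²/12.75 + (7−12.75)²/12.75 + (15−12.75)²/12.75 + (37−31.88)²/31.88 + (13−31.88)²/31.88 = 38.3294
df = 4
p-value (upper-tail) = 0.00000
→ bracket: p<0.01

p-value bracket: p<0.01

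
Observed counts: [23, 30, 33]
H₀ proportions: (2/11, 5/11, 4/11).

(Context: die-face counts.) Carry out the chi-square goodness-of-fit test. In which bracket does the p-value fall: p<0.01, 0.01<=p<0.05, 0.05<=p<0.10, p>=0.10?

p-value bracket: 0.05<=p<0.10

n = 86; E_i = n·p_i = [15.64, 39.09, 31.27]
χ² = (23−15.64)²/15.64 + (30−39.09)²/39.09 + (33−31.27)²/31.27 = 5.6773
df = 2
p-value (upper-tail) = 0.05850
→ bracket: 0.05<=p<0.10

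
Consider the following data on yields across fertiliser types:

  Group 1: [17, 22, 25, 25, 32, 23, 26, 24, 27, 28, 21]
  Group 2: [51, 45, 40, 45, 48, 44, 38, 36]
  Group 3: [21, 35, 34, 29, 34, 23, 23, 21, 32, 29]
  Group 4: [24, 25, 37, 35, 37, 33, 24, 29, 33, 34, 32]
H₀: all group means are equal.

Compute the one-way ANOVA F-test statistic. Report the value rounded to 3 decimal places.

Group means [24.55, 43.38, 28.10, 31.18], grand mean 31.025
SSB = Σnᵢ(x̄ᵢ−x̄)² = 1767.836; SSW = ΣΣ(x−x̄ᵢ)² = 865.139
MSB = 1767.836/3 = 589.2788; MSW = 865.139/36 = 24.0316
F = MSB/MSW = 24.5210
df = (3, 36)

test statistic = 24.521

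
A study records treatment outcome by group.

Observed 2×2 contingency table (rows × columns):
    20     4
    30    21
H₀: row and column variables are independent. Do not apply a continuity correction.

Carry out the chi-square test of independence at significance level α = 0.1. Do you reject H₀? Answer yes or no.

Row totals [24, 51], col totals [50, 25], n=75
χ² = (20−16.00)²/16.00 + (4−8.00)²/8.00 + (30−34.00)²/34.00 + (21−17.00)²/17.00 = 4.4118
df = 1
p-value (upper-tail) = 0.03569
At α=0.1: p < α → reject H₀

reject H₀: yes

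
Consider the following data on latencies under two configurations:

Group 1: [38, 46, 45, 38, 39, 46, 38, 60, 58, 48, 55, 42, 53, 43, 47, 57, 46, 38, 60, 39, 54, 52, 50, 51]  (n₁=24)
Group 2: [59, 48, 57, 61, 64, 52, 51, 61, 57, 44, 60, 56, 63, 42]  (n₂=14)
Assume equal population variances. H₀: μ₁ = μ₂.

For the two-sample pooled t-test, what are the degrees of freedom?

df = n₁ + n₂ − 2 = 24 + 14 − 2 = 36

degrees of freedom = 36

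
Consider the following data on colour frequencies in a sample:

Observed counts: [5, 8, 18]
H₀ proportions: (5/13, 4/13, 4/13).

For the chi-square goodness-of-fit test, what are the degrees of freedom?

degrees of freedom = 2

df = k − 1 = 3 − 1 = 2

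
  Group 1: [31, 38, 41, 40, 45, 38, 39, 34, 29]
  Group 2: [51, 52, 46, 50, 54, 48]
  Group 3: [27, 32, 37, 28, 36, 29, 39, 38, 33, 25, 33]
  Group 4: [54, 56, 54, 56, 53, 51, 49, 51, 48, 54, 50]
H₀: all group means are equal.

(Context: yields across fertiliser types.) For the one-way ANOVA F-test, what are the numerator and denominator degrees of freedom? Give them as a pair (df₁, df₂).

degrees of freedom = [3, 33]

k = 4 groups, N = 37 total
df = (k−1, N−k) = (4−1, 37−4) = (3, 33)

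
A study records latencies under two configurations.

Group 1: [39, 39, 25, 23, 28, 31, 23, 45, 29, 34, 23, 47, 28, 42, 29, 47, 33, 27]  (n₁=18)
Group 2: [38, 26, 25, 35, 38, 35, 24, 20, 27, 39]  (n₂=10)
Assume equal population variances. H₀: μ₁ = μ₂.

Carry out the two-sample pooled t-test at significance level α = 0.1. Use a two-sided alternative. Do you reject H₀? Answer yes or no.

x̄₁=32.889, s₁=8.316, n₁=18
x̄₂=30.700, s₂=6.993, n₂=10
s_p² = [17·8.316² + 9·6.993²]/26 = 62.1491
SE = √(s_p²·(1/18+1/10)) = 3.1093
t = (32.889−30.700)/3.1093 = 0.7040
df = 26
p-value (two-sided) = 0.48770
At α=0.1: p ≥ α → fail to reject H₀

reject H₀: no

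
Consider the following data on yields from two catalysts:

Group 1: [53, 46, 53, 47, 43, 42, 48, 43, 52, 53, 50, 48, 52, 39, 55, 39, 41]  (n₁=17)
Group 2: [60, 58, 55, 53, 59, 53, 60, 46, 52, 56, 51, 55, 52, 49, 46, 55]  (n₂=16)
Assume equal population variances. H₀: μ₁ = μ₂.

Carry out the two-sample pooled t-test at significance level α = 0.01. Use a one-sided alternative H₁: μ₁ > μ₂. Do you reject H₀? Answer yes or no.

x̄₁=47.294, s₁=5.324, n₁=17
x̄₂=53.750, s₂=4.405, n₂=16
s_p² = [16·5.324² + 15·4.405²]/31 = 24.0171
SE = √(s_p²·(1/17+1/16)) = 1.7070
t = (47.294−53.750)/1.7070 = -3.7820
df = 31
p-value (one-sided, H₁ greater) = 0.99967
At α=0.01: p ≥ α → fail to reject H₀

reject H₀: no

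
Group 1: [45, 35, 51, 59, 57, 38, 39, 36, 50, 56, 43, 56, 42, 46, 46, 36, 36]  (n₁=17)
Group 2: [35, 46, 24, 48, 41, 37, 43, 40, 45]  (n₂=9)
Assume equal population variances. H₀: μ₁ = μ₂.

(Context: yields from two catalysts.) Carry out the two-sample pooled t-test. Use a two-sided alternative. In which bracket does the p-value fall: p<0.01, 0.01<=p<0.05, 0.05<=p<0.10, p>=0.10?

p-value bracket: p>=0.10

x̄₁=45.353, s₁=8.231, n₁=17
x̄₂=39.889, s₂=7.288, n₂=9
s_p² = [16·8.231² + 8·7.288²]/24 = 62.8655
SE = √(s_p²·(1/17+1/9)) = 3.2685
t = (45.353−39.889)/3.2685 = 1.6717
df = 24
p-value (two-sided) = 0.10757
→ bracket: p>=0.10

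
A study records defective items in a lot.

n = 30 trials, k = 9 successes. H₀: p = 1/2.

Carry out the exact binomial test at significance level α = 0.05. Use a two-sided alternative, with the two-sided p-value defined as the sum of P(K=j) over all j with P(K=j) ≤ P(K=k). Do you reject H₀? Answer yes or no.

Exact binomial: n=30, k=9, p₀=1/2=0.5000
P(X=j) = C(n,j)·p₀^j·(1−p₀)^(n−j); p = Σ P(X=j) over j with P(X=j) ≤ P(X=9)
p-value (two-sided) = 0.04277
At α=0.05: p < α → reject H₀

reject H₀: yes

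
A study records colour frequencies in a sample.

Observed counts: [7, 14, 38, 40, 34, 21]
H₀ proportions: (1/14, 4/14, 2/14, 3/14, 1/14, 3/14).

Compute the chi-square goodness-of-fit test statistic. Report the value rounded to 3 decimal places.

test statistic = 87.485

n = 154; E_i = n·p_i = [11.00, 44.00, 22.00, 33.00, 11.00, 33.00]
χ² = (7−11.00)²/11.00 + (14−44.00)²/44.00 + (38−22.00)²/22.00 + (40−33.00)²/33.00 + (34−11.00)²/11.00 + (21−33.00)²/33.00 = 87.4848
df = 5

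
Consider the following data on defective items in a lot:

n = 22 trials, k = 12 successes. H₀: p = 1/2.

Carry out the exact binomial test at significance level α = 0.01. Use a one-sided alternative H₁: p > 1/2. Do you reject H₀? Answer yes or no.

reject H₀: no

Exact binomial: n=22, k=12, p₀=1/2=0.5000
P(X≥12) from Σ C(n,i)·p₀^i·(1−p₀)^(n−i)
p-value (one-sided, H₁ greater) = 0.41591
At α=0.01: p ≥ α → fail to reject H₀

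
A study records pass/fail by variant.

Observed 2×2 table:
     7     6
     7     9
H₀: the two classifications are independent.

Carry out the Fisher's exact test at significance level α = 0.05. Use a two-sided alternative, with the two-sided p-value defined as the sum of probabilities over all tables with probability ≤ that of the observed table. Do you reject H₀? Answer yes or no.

reject H₀: no

Margins: r₁=13, r₂=16, c₁=14, c₂=15, n=29
p_obs = C(13,7)·C(16,7)/C(29,14); sum pmf over tables with pmf ≤ p_obs
p-value (two-sided) = 0.71525
At α=0.05: p ≥ α → fail to reject H₀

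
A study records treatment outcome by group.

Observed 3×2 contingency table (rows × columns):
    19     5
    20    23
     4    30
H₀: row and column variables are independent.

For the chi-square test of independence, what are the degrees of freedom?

df = (r−1)(c−1) = (3−1)·(2−1) = 2

degrees of freedom = 2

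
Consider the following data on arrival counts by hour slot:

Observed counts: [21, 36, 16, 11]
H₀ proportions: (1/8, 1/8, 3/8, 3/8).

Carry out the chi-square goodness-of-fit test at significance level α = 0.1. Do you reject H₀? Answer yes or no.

reject H₀: yes

n = 84; E_i = n·p_i = [10.50, 10.50, 31.50, 31.50]
χ² = (21−10.50)²/10.50 + (36−10.50)²/10.50 + (16−31.50)²/31.50 + (11−31.50)²/31.50 = 93.3968
df = 3
p-value (upper-tail) = 0.00000
At α=0.1: p < α → reject H₀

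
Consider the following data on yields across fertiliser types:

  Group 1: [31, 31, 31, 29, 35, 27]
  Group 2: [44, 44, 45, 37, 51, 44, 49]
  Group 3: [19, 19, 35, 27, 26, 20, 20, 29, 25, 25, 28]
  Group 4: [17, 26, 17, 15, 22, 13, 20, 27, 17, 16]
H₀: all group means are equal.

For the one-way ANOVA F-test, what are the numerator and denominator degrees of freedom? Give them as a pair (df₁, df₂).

degrees of freedom = [3, 30]

k = 4 groups, N = 34 total
df = (k−1, N−k) = (4−1, 34−4) = (3, 30)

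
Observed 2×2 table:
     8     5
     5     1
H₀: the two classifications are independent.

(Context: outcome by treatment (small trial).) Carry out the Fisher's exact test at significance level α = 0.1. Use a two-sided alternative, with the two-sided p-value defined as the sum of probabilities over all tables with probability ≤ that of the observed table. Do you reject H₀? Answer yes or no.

reject H₀: no

Margins: r₁=13, r₂=6, c₁=13, c₂=6, n=19
p_obs = C(13,8)·C(6,5)/C(19,13); sum pmf over tables with pmf ≤ p_obs
p-value (two-sided) = 0.60471
At α=0.1: p ≥ α → fail to reject H₀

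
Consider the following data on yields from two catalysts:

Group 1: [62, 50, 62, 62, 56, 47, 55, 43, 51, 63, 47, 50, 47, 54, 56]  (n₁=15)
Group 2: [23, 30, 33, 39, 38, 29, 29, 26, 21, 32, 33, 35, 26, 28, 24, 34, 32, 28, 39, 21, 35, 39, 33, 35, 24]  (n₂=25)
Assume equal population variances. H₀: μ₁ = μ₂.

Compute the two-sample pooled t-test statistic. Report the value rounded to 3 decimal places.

x̄₁=53.667, s₁=6.488, n₁=15
x̄₂=30.640, s₂=5.582, n₂=25
s_p² = [14·6.488² + 24·5.582²]/38 = 35.1867
SE = √(s_p²·(1/15+1/25)) = 1.9373
t = (53.667−30.640)/1.9373 = 11.8858
df = 38

test statistic = 11.886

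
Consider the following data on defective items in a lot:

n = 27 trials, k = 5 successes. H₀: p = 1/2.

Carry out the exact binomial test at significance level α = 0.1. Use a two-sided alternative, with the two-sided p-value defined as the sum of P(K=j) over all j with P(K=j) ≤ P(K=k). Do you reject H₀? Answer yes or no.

Exact binomial: n=27, k=5, p₀=1/2=0.5000
P(X=j) = C(n,j)·p₀^j·(1−p₀)^(n−j); p = Σ P(X=j) over j with P(X=j) ≤ P(X=5)
p-value (two-sided) = 0.00151
At α=0.1: p < α → reject H₀

reject H₀: yes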